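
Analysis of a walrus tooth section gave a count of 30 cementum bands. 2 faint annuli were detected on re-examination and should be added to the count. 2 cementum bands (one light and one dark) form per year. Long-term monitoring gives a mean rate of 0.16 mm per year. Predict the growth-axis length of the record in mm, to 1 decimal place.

2.6 mm

Correcting the raw count gives 30 + 2 = 32 true cementum bands.
With 2 cementum bands per year, 32 / 2 = 16 years.
Length ≈ 0.16 × 16 = 2.6 mm.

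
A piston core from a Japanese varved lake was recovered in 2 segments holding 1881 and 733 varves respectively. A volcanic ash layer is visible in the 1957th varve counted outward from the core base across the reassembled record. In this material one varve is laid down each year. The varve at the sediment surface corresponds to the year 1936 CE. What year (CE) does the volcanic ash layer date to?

Total varves = 1881 + 733 = 2614.
Between varve 1957 and the sediment surface there are 2614 − 1957 = 657 varves.
1936 − 657 = 1279 CE.

1279 CE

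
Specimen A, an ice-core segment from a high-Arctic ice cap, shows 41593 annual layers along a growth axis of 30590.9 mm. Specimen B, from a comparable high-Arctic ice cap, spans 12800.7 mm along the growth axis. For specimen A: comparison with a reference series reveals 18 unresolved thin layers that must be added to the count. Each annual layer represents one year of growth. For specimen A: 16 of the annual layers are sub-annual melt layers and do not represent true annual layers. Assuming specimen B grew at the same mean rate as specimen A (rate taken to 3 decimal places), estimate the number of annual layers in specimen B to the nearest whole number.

17416 annual layers

Specimen A: adjusted count: 41593 − 16 + 18 = 41595 annual layers.
A: Extension rate ≈ 30590.9 / 41595 = 0.735 mm per year.
For B, 12800.7 / 0.735 = 17415.92 years ≈ 17416 annual layers.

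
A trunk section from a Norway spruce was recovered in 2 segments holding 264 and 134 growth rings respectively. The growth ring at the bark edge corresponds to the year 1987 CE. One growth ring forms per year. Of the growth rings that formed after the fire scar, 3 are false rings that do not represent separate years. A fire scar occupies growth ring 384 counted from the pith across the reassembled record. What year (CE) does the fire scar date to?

1976 CE

Total growth rings = 264 + 134 = 398.
The fire scar sits at growth ring 384 from the pith, so 398 − 384 = 14 growth rings formed after it.
14 − 3 false = 11 true growth rings after the fire scar.
The growth ring at the bark edge is 1987 CE, so the fire scar dates to 1987 − 11 = 1976 CE.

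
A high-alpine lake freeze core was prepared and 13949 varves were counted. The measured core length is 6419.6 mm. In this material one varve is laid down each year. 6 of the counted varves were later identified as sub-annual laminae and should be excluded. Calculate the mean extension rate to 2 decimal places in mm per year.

0.46 mm per year

After corrections the count is 13949 − 6 = 13943 varves.
6419.6 mm over 13943 years gives 6419.6 / 13943 ≈ 0.46 mm per year.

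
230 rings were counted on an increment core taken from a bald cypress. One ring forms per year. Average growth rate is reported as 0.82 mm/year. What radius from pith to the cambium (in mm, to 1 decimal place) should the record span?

188.6 mm

230 years of growth are recorded.
Predicted length = 0.82 mm/year × 230 years = 188.6 mm.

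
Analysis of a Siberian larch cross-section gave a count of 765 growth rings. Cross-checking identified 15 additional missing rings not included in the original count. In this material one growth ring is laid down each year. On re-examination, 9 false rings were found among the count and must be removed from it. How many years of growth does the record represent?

True growth ring count = 765 − 9 + 15 = 771.
At one growth ring per year, that is 771 years.

771 years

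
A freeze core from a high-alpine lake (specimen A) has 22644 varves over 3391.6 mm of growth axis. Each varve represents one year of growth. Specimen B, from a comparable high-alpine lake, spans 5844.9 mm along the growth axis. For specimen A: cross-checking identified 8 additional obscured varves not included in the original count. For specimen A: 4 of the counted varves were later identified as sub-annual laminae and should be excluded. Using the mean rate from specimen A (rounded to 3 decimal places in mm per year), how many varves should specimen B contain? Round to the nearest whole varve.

38966 varves

Specimen A: true varve count = 22644 − 4 + 8 = 22648.
A: Extension rate ≈ 3391.6 / 22648 = 0.150 mm/yr.
Specimen B: 5844.9 mm / 0.150 mm per year = 38966.00 years ≈ 38966 varves.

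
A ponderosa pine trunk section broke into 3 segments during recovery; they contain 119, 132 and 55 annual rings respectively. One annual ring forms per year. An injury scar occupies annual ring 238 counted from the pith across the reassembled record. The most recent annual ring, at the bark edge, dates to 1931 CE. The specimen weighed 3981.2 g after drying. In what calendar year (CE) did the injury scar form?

1863 CE

Total annual rings = 119 + 132 + 55 = 306.
The injury scar sits at annual ring 238 from the pith, so 306 − 238 = 68 annual rings formed after it.
Counting back 68 years from 1931 CE places the injury scar in 1931 − 68 = 1863 CE.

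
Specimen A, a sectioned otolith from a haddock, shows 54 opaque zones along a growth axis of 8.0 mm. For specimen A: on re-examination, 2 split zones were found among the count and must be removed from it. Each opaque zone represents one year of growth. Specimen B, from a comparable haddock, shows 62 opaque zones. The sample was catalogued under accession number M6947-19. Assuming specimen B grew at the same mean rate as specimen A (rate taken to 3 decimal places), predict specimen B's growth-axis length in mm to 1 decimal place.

9.5 mm

Specimen A: true opaque zone count = 54 − 2 = 52.
A: 8.0 mm over 52 years gives 8.0 / 52 ≈ 0.154 mm/yr.
For B, 0.154 mm/year × 62 years = 9.5 mm.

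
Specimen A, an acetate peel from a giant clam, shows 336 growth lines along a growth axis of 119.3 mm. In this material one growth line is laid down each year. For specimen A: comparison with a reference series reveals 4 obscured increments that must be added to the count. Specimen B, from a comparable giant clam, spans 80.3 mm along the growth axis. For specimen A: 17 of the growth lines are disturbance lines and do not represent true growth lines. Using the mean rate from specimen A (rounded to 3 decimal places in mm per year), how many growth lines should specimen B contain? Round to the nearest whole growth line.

Specimen A: adjusted count: 336 − 17 + 4 = 323 growth lines.
A: Mean rate = 119.3 mm / 323 years ≈ 0.369 mm/year.
For B, 80.3 / 0.369 = 217.62 years ≈ 218 growth lines.

218 growth lines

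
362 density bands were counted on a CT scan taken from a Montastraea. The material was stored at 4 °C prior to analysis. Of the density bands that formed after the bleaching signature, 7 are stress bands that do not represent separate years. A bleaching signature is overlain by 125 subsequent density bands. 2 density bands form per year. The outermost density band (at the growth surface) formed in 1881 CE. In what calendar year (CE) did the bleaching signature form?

1822 CE

125 density bands formed after the bleaching signature.
125 − 7 false = 118 true density bands after the bleaching signature.
Dividing by 2 density bands per year: 118 / 2 = 59 years.
Counting back 59 years from 1881 CE places the bleaching signature in 1881 − 59 = 1822 CE.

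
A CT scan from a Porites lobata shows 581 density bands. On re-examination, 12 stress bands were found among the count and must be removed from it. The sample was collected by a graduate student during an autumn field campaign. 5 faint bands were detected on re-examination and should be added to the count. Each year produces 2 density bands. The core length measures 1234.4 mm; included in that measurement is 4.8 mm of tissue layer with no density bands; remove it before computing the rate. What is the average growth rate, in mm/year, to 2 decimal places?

Adjusted count: 581 − 12 + 5 = 574 density bands.
574 density bands at 2 per year is 574 / 2 = 287 years.
Removing the 4.8 mm offcut leaves 1234.4 − 4.8 = 1229.6 mm.
Mean rate = 1229.6 mm / 287 years ≈ 4.28 mm/year.

4.28 mm/year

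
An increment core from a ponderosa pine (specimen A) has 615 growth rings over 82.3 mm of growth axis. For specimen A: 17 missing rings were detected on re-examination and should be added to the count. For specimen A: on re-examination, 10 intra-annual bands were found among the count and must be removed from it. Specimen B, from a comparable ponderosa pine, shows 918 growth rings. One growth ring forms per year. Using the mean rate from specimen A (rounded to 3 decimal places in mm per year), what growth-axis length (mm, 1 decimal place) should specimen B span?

121.2 mm

Specimen A: true growth ring count = 615 − 10 + 17 = 622.
A: 82.3 mm over 622 years gives 82.3 / 622 ≈ 0.132 mm/yr.
For B, 0.132 mm/year × 918 years = 121.2 mm.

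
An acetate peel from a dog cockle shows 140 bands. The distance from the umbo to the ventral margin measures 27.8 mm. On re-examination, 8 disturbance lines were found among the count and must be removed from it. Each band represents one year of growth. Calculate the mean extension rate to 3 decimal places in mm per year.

After corrections the count is 140 − 8 = 132 bands.
Mean rate = 27.8 mm / 132 years ≈ 0.211 mm per year.

0.211 mm per year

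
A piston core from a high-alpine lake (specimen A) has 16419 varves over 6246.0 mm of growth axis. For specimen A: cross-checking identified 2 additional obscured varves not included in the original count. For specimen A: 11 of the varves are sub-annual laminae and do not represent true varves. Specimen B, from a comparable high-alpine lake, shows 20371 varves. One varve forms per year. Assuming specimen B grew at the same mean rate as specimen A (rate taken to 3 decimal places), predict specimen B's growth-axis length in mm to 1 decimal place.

Specimen A: after corrections the count is 16419 − 11 + 2 = 16410 varves.
A: Extension rate ≈ 6246.0 / 16410 = 0.381 mm per year.
B's length ≈ 0.381 × 20371 = 7761.4 mm.

7761.4 mm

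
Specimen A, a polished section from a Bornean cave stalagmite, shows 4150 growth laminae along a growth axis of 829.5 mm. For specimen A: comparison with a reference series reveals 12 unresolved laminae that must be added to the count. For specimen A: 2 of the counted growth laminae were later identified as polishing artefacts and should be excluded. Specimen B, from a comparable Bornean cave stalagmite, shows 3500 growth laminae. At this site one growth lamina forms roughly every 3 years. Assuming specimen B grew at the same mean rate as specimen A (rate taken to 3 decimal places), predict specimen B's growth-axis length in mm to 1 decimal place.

Specimen A: adjusted count: 4150 − 2 + 12 = 4160 growth laminae.
Specimen A: 4160 growth laminae at 3 years each span 4160 × 3 = 12480 years.
A: Mean rate = 829.5 mm / 12480 years ≈ 0.066 mm/yr.
Specimen B: multiplying by 3 years per growth lamina: 3500 × 3 = 10500 years. B's length ≈ 0.066 × 10500 = 693.0 mm.

693.0 mm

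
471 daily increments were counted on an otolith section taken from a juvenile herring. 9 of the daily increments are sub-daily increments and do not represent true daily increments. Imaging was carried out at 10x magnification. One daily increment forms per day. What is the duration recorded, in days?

462 d

True daily increment count = 471 − 9 = 462.
At one daily increment per day, that is 462 days.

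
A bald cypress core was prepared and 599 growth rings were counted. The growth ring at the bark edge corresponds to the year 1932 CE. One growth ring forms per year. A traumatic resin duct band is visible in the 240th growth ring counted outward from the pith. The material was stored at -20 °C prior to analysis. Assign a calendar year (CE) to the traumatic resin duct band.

The traumatic resin duct band sits at growth ring 240 from the pith, so 599 − 240 = 359 growth rings formed after it.
1932 − 359 = 1573 CE.

1573 CE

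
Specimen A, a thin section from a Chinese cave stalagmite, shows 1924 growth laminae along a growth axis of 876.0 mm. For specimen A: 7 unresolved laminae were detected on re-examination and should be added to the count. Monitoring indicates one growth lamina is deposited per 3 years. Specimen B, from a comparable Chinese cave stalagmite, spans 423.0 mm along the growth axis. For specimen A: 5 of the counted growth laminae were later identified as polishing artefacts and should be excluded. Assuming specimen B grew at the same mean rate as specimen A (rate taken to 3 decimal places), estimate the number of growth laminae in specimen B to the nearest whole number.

Specimen A: adjusted count: 1924 − 5 + 7 = 1926 growth laminae.
Specimen A: at 3 years per growth lamina, 1926 × 3 = 5778 years.
A: Extension rate ≈ 876.0 / 5778 = 0.152 mm per year.
Specimen B: 423.0 mm / 0.152 mm per year = 2782.89 years; at 3 years per growth lamina that is 2782.89 / 3 ≈ 928 growth laminae.

928 growth laminae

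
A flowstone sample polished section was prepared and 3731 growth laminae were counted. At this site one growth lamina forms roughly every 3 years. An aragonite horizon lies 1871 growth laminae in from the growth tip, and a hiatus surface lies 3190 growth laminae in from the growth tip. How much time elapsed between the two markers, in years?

3957 years

Separation: 3190 − 1871 = 1319 growth laminae.
1319 growth laminae at 3 years each span 1319 × 3 = 3957 years.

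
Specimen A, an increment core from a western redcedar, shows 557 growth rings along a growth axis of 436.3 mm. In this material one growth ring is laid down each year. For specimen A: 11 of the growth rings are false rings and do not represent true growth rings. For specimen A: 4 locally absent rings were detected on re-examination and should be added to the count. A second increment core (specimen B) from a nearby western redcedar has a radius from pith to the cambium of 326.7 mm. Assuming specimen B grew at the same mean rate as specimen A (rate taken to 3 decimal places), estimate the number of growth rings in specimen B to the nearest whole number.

Specimen A: correcting the raw count gives 557 − 11 + 4 = 550 true growth rings.
A: 436.3 mm over 550 years gives 436.3 / 550 ≈ 0.793 mm/yr.
Specimen B: 326.7 mm / 0.793 mm per year = 411.98 years ≈ 412 growth rings.

412 growth rings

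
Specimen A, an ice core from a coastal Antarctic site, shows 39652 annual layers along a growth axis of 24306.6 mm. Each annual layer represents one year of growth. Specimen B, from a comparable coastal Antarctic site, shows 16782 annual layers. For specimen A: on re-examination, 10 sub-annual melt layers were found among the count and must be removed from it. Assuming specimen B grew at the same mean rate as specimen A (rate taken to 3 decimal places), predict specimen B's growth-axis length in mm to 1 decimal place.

Specimen A: true annual layer count = 39652 − 10 = 39642.
A: Mean rate = 24306.6 mm / 39642 years ≈ 0.613 mm/yr.
For B, 0.613 mm/year × 16782 years = 10287.4 mm.

10287.4 mm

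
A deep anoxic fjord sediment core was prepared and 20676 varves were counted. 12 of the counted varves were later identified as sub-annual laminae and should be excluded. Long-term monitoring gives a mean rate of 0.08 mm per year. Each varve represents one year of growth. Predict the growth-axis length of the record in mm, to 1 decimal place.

After corrections the count is 20676 − 12 = 20664 varves.
Predicted length = 0.08 mm/year × 20664 years = 1653.1 mm.

1653.1 mm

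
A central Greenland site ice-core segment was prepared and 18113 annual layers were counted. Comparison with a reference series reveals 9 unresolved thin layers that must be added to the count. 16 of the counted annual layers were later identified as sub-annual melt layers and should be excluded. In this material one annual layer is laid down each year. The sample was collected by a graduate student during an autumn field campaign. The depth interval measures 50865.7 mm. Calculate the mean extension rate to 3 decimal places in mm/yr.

After corrections the count is 18113 − 16 + 9 = 18106 annual layers.
50865.7 mm over 18106 years gives 50865.7 / 18106 ≈ 2.809 mm/yr.

2.809 mm/yr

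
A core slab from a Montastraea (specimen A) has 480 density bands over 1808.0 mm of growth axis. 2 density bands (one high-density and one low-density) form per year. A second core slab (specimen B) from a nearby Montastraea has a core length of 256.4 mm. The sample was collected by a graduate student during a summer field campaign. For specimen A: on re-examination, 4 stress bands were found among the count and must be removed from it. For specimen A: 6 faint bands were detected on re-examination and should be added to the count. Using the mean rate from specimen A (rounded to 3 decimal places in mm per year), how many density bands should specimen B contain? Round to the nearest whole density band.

Specimen A: true density band count = 480 − 4 + 6 = 482.
Specimen A: with 2 density bands per year, 482 / 2 = 241 years.
A: Mean rate = 1808.0 mm / 241 years ≈ 7.502 mm per year.
B spans 256.4 / 7.502 = 34.18 years; at 2 density bands per year that is 34.18 × 2 ≈ 68 density bands.

68 density bands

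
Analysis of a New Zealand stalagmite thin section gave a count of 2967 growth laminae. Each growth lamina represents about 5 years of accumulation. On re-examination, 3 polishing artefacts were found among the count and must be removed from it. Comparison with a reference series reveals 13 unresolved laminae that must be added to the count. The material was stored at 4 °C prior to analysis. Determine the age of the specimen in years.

14885 yr

True growth lamina count = 2967 − 3 + 13 = 2977.
At 5 years per growth lamina, 2977 × 5 = 14885 years.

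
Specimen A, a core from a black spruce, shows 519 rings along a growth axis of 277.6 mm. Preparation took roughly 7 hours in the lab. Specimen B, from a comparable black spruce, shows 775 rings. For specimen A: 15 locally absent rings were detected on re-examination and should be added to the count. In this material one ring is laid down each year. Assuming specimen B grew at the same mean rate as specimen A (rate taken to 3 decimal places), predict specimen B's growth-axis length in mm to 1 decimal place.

403.0 mm

Specimen A: correcting the raw count gives 519 + 15 = 534 true rings.
A: Mean rate = 277.6 mm / 534 years ≈ 0.520 mm/yr.
Length of B = 0.520 × 775 = 403.0 mm.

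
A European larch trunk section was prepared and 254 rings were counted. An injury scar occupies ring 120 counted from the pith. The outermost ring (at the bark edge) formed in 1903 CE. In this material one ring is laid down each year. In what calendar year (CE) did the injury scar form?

1769 CE

The injury scar sits at ring 120 from the pith, so 254 − 120 = 134 rings formed after it.
The ring at the bark edge is 1903 CE, so the injury scar dates to 1903 − 134 = 1769 CE.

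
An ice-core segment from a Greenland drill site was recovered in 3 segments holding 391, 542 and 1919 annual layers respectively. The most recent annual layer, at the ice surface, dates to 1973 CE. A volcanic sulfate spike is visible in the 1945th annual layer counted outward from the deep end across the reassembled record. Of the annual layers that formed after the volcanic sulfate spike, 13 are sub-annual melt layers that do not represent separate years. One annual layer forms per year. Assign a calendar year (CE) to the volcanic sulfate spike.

1079 CE

Total annual layers = 391 + 542 + 1919 = 2852.
The volcanic sulfate spike sits at annual layer 1945 from the deep end, so 2852 − 1945 = 907 annual layers formed after it.
Removing the 13 false annual layers leaves 907 − 13 = 894 true annual layers beyond the volcanic sulfate spike.
Counting back 894 years from 1973 CE places the volcanic sulfate spike in 1973 − 894 = 1079 CE.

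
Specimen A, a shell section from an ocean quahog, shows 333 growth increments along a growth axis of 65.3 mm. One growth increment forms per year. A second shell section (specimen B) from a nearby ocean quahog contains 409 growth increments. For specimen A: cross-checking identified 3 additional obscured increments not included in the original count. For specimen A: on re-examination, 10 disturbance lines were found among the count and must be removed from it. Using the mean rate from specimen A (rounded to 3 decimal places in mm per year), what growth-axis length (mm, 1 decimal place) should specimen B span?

81.8 mm

Specimen A: adjusted count: 333 − 10 + 3 = 326 growth increments.
A: Mean rate = 65.3 mm / 326 years ≈ 0.200 mm/year.
Length of B = 0.200 × 409 = 81.8 mm.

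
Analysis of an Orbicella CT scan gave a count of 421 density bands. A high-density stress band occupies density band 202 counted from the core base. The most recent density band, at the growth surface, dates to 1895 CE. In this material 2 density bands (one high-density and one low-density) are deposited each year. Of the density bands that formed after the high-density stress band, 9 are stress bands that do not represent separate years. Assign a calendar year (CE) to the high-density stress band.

Between density band 202 and the growth surface there are 421 − 202 = 219 density bands.
Removing the 9 false density bands leaves 219 − 9 = 210 true density bands beyond the high-density stress band.
210 density bands at 2 per year is 210 / 2 = 105 years.
The density band at the growth surface is 1895 CE, so the high-density stress band dates to 1895 − 105 = 1790 CE.

1790 CE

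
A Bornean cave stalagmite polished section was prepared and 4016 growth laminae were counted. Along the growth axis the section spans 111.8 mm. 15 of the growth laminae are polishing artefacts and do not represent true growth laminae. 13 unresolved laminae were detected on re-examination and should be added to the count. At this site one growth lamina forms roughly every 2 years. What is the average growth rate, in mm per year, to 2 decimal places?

True growth lamina count = 4016 − 15 + 13 = 4014.
At 2 years per growth lamina, 4014 × 2 = 8028 years.
111.8 mm over 8028 years gives 111.8 / 8028 ≈ 0.01 mm per year.

0.01 mm per year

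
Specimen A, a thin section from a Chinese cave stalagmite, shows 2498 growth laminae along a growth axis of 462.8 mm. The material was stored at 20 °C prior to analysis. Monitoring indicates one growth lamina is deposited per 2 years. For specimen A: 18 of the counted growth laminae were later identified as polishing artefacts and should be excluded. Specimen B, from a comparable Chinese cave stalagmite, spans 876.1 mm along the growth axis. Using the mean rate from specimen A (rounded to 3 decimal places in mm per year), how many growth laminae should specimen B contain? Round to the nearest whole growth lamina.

Specimen A: correcting the raw count gives 2498 − 18 = 2480 true growth laminae.
Specimen A: multiplying by 2 years per growth lamina: 2480 × 2 = 4960 years.
A: 462.8 mm over 4960 years gives 462.8 / 4960 ≈ 0.093 mm/year.
For B, 876.1 / 0.093 = 9420.43 years; at 2 years per growth lamina that is 9420.43 / 2 ≈ 4710 growth laminae.

4710 growth laminae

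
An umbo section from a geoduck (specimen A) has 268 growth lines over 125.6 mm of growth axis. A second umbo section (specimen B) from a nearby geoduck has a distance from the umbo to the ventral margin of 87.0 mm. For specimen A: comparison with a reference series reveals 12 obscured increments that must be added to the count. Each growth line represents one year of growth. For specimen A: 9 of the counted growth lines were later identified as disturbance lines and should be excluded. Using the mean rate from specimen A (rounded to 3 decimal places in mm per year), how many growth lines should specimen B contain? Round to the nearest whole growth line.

188 growth lines

Specimen A: after corrections the count is 268 − 9 + 12 = 271 growth lines.
A: Mean rate = 125.6 mm / 271 years ≈ 0.463 mm/year.
Specimen B: 87.0 mm / 0.463 mm per year = 187.90 years ≈ 188 growth lines.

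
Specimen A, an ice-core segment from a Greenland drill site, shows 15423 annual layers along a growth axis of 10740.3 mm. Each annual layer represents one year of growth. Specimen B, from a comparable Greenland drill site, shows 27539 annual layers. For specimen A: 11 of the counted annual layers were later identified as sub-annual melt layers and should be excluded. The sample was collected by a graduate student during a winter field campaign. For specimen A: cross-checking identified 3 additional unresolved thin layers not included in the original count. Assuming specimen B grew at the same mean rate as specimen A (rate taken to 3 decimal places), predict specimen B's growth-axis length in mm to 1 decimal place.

Specimen A: after corrections the count is 15423 − 11 + 3 = 15415 annual layers.
A: 10740.3 mm over 15415 years gives 10740.3 / 15415 ≈ 0.697 mm per year.
For B, 0.697 mm/year × 27539 years = 19194.7 mm.

19194.7 mm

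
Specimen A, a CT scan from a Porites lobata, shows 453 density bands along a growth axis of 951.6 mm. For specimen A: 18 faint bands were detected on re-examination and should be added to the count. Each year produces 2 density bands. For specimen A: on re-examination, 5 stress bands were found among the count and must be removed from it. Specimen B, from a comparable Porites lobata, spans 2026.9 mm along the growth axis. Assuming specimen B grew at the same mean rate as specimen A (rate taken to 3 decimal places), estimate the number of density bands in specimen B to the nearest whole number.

Specimen A: after corrections the count is 453 − 5 + 18 = 466 density bands.
Specimen A: 466 density bands at 2 per year is 466 / 2 = 233 years.
A: Mean rate = 951.6 mm / 233 years ≈ 4.084 mm/yr.
Specimen B: 2026.9 mm / 4.084 mm per year = 496.30 years; at 2 density bands per year that is 496.30 × 2 ≈ 993 density bands.

993 density bands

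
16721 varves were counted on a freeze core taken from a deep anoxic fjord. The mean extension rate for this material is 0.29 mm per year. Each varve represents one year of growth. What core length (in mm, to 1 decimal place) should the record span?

16721 years of growth are recorded.
Length ≈ 0.29 × 16721 = 4849.1 mm.

4849.1 mm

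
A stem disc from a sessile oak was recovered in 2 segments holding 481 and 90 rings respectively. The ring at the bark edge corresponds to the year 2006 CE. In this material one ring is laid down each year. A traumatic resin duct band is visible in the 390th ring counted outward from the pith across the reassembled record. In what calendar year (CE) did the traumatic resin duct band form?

1825 CE

Total rings = 481 + 90 = 571.
The traumatic resin duct band sits at ring 390 from the pith, so 571 − 390 = 181 rings formed after it.
The ring at the bark edge is 2006 CE, so the traumatic resin duct band dates to 2006 − 181 = 1825 CE.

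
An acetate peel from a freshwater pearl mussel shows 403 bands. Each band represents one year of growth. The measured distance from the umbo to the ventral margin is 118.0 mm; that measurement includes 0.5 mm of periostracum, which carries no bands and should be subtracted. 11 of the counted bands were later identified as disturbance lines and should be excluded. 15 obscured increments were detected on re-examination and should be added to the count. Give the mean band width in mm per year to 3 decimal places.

True band count = 403 − 11 + 15 = 407.
The growth record spans 118.0 − 0.5 = 117.5 mm.
Mean rate = 117.5 mm / 407 years ≈ 0.289 mm per year.

0.289 mm per year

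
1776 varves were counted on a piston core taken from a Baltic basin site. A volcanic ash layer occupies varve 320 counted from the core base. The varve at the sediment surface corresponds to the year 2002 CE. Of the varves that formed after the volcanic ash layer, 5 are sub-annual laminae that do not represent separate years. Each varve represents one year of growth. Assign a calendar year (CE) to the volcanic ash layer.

551 CE

The volcanic ash layer sits at varve 320 from the core base, so 1776 − 320 = 1456 varves formed after it.
1456 − 5 false = 1451 true varves after the volcanic ash layer.
The varve at the sediment surface is 2002 CE, so the volcanic ash layer dates to 2002 − 1451 = 551 CE.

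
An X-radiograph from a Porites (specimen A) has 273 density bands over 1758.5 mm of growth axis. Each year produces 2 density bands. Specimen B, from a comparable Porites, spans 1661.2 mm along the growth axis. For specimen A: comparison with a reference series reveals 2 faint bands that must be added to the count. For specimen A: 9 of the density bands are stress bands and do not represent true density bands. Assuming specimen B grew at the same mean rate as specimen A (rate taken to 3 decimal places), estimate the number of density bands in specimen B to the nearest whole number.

Specimen A: correcting the raw count gives 273 − 9 + 2 = 266 true density bands.
Specimen A: 266 density bands at 2 per year is 266 / 2 = 133 years.
A: Mean rate = 1758.5 mm / 133 years ≈ 13.222 mm/yr.
For B, 1661.2 / 13.222 = 125.64 years; at 2 density bands per year that is 125.64 × 2 ≈ 251 density bands.

251 density bands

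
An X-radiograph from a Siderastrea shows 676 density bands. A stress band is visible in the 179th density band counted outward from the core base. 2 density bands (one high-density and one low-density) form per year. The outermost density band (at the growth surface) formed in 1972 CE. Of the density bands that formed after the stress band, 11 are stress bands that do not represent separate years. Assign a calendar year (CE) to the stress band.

1729 CE

676 − 179 = 497 density bands lie beyond the stress band toward the growth surface.
497 − 11 false = 486 true density bands after the stress band.
Dividing by 2 density bands per year: 486 / 2 = 243 years.
The density band at the growth surface is 1972 CE, so the stress band dates to 1972 − 243 = 1729 CE.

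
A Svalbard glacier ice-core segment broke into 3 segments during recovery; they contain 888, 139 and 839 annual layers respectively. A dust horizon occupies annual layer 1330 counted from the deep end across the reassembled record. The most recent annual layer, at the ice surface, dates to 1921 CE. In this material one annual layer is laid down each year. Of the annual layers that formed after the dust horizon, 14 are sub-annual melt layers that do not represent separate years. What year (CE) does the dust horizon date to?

1399 CE

Total annual layers = 888 + 139 + 839 = 1866.
The dust horizon sits at annual layer 1330 from the deep end, so 1866 − 1330 = 536 annual layers formed after it.
Removing the 14 false annual layers leaves 536 − 14 = 522 true annual layers beyond the dust horizon.
The annual layer at the ice surface is 1921 CE, so the dust horizon dates to 1921 − 522 = 1399 CE.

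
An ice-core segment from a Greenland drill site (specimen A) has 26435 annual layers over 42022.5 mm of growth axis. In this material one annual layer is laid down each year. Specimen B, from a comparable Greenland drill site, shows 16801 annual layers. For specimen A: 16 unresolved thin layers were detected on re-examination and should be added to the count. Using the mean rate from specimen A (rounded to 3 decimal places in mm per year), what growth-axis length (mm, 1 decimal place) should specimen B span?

26696.8 mm

Specimen A: true annual layer count = 26435 + 16 = 26451.
A: Extension rate ≈ 42022.5 / 26451 = 1.589 mm/year.
For B, 1.589 mm/year × 16801 years = 26696.8 mm.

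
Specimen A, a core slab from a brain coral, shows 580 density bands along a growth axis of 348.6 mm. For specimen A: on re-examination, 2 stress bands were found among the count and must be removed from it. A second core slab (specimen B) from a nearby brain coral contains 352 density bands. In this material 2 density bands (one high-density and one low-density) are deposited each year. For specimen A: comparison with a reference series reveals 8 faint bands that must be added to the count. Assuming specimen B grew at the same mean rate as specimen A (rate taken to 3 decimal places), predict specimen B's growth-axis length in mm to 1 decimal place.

209.4 mm

Specimen A: true density band count = 580 − 2 + 8 = 586.
Specimen A: with 2 density bands per year, 586 / 2 = 293 years.
A: Extension rate ≈ 348.6 / 293 = 1.190 mm/yr.
Specimen B: with 2 density bands per year, 352 / 2 = 176 years. Length of B = 1.190 × 176 = 209.4 mm.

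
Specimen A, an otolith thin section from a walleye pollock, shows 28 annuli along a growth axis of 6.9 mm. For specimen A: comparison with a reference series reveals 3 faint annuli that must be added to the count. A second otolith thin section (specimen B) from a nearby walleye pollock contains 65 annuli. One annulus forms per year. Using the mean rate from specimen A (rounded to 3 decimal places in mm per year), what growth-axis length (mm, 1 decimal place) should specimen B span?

Specimen A: correcting the raw count gives 28 + 3 = 31 true annuli.
A: Extension rate ≈ 6.9 / 31 = 0.223 mm/year.
Length of B = 0.223 × 65 = 14.5 mm.

14.5 mm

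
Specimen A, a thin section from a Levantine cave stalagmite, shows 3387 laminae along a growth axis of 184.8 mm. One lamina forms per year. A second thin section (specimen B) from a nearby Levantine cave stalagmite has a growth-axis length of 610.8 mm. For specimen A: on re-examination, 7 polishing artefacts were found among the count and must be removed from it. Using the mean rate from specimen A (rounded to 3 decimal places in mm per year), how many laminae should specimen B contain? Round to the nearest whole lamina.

11105 laminae

Specimen A: correcting the raw count gives 3387 − 7 = 3380 true laminae.
A: Extension rate ≈ 184.8 / 3380 = 0.055 mm/year.
Specimen B: 610.8 mm / 0.055 mm per year = 11105.45 years ≈ 11105 laminae.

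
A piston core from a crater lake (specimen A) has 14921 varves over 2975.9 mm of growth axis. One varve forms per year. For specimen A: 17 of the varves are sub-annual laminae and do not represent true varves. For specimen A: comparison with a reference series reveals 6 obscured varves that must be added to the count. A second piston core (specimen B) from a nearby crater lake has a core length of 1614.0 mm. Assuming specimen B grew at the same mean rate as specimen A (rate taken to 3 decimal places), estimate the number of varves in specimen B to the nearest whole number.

Specimen A: correcting the raw count gives 14921 − 17 + 6 = 14910 true varves.
A: Mean rate = 2975.9 mm / 14910 years ≈ 0.200 mm per year.
For B, 1614.0 / 0.200 = 8070.00 years ≈ 8070 varves.

8070 varves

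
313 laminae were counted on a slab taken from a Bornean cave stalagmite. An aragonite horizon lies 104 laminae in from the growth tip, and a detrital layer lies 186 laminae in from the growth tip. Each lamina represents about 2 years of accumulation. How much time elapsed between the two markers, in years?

Separation: 186 − 104 = 82 laminae.
82 laminae at 2 years each span 82 × 2 = 164 years.

164 yr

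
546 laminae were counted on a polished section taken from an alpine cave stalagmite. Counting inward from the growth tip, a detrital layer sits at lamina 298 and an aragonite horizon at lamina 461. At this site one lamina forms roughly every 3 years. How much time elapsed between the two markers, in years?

Separation: 461 − 298 = 163 laminae.
Multiplying by 3 years per lamina: 163 × 3 = 489 years.

489 yr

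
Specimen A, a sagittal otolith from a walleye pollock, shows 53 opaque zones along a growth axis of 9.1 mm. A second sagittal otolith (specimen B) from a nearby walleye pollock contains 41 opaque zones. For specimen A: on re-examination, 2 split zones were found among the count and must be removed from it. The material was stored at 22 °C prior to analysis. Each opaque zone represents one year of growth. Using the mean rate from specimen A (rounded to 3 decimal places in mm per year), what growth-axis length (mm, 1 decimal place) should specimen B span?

Specimen A: adjusted count: 53 − 2 = 51 opaque zones.
A: Extension rate ≈ 9.1 / 51 = 0.178 mm/year.
Length of B = 0.178 × 41 = 7.3 mm.

7.3 mm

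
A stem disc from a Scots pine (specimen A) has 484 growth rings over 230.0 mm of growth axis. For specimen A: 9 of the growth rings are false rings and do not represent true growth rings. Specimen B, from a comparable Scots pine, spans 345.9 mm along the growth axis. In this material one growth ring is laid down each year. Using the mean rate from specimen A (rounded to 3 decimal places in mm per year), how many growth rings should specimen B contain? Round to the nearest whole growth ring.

Specimen A: adjusted count: 484 − 9 = 475 growth rings.
A: 230.0 mm over 475 years gives 230.0 / 475 ≈ 0.484 mm/year.
B spans 345.9 / 0.484 = 714.67 years ≈ 715 growth rings.

715 growth rings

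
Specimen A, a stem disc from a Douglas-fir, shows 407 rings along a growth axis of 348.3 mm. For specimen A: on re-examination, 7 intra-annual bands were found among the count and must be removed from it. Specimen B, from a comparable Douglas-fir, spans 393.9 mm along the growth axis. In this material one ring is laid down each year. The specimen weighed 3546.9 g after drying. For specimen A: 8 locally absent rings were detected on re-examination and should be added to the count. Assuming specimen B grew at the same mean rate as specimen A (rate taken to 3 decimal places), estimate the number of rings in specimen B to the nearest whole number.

461 rings

Specimen A: after corrections the count is 407 − 7 + 8 = 408 rings.
A: Extension rate ≈ 348.3 / 408 = 0.854 mm/year.
B spans 393.9 / 0.854 = 461.24 years ≈ 461 rings.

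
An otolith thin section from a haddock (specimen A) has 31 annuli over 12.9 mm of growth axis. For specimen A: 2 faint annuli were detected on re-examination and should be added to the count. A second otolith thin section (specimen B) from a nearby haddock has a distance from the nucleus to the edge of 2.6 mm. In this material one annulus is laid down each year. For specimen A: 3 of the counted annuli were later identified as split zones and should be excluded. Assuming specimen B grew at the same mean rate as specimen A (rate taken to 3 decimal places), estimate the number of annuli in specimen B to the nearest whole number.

Specimen A: after corrections the count is 31 − 3 + 2 = 30 annuli.
A: Extension rate ≈ 12.9 / 30 = 0.430 mm/year.
B spans 2.6 / 0.430 = 6.05 years ≈ 6 annuli.

6 annuli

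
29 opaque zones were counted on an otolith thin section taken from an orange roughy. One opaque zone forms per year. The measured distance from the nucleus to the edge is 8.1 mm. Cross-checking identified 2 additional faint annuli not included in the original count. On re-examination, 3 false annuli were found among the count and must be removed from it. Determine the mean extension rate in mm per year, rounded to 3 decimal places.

0.289 mm per year

Adjusted count: 29 − 3 + 2 = 28 opaque zones.
8.1 mm over 28 years gives 8.1 / 28 ≈ 0.289 mm per year.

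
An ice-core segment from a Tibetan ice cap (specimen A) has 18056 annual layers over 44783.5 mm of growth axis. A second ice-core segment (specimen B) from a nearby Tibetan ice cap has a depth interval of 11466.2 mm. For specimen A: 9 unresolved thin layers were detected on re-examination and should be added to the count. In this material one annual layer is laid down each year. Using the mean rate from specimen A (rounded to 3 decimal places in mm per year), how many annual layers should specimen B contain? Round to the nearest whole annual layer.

Specimen A: after corrections the count is 18056 + 9 = 18065 annual layers.
A: Mean rate = 44783.5 mm / 18065 years ≈ 2.479 mm/yr.
For B, 11466.2 / 2.479 = 4625.33 years ≈ 4625 annual layers.

4625 annual layers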